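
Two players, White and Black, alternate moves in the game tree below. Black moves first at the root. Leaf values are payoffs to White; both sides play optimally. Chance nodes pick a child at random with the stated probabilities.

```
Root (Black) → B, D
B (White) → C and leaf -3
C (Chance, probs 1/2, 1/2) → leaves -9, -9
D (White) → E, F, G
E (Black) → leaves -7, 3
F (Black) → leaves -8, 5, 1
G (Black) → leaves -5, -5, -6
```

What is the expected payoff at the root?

C (Chance): 1/2·-9 + 1/2·-9 = -9
B (White): max(-9, -3) = -3
E (Black): min(-7, 3) = -7
F (Black): min(-8, 5, 1) = -8
G (Black): min(-5, -5, -6) = -6
D (White): max(-7, -8, -6) = -6
Root (Black): min(-3, -6) = -6

-6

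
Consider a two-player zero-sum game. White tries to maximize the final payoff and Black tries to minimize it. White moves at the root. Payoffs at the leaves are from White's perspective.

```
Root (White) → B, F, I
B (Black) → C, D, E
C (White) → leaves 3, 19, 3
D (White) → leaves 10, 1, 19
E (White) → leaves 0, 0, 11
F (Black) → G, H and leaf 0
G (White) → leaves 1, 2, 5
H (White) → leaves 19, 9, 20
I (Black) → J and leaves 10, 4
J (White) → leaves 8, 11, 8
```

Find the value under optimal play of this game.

C (White): max(3, 19, 3) = 19
D (White): max(10, 1, 19) = 19
E (White): max(0, 0, 11) = 11
B (Black): min(19, 19, 11) = 11
G (White): max(1, 2, 5) = 5
H (White): max(19, 9, 20) = 20
F (Black): min(5, 20, 0) = 0
J (White): max(8, 11, 8) = 11
I (Black): min(11, 10, 4) = 4
Root (White): max(11, 0, 4) = 11

11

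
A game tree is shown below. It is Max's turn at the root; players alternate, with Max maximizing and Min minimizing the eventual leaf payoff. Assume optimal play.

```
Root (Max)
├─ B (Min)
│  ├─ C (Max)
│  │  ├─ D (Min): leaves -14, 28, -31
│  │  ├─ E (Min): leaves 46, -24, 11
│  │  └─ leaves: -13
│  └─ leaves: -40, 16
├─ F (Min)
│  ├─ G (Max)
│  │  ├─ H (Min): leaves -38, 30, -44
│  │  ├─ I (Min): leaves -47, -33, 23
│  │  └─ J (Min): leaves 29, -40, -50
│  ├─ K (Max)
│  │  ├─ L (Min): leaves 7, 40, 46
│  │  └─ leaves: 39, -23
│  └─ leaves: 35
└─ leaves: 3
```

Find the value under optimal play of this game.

D (Min): min(-14, 28, -31) = -31
E (Min): min(46, -24, 11) = -24
C (Max): max(-31, -24, -13) = -13
B (Min): min(-13, -40, 16) = -40
H (Min): min(-38, 30, -44) = -44
I (Min): min(-47, -33, 23) = -47
J (Min): min(29, -40, -50) = -50
G (Max): max(-44, -47, -50) = -44
L (Min): min(7, 40, 46) = 7
K (Max): max(7, 39, -23) = 39
F (Min): min(-44, 39, 35) = -44
Root (Max): max(-40, -44, 3) = 3

3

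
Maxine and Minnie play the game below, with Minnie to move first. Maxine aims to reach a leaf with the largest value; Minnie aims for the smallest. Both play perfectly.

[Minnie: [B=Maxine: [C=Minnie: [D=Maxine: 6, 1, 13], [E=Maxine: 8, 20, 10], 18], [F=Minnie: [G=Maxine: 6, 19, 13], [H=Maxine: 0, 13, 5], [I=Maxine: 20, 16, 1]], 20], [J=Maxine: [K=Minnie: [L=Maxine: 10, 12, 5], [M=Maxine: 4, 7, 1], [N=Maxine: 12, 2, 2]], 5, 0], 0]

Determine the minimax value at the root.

D (Maxine): max(6, 1, 13) = 13
E (Maxine): max(8, 20, 10) = 20
C (Minnie): min(13, 20, 18) = 13
G (Maxine): max(6, 19, 13) = 19
H (Maxine): max(0, 13, 5) = 13
I (Maxine): max(20, 16, 1) = 20
F (Minnie): min(19, 13, 20) = 13
B (Maxine): max(13, 13, 20) = 20
L (Maxine): max(10, 12, 5) = 12
M (Maxine): max(4, 7, 1) = 7
N (Maxine): max(12, 2, 2) = 12
K (Minnie): min(12, 7, 12) = 7
J (Maxine): max(7, 5, 0) = 7
Root (Minnie): min(20, 7, 0) = 0

0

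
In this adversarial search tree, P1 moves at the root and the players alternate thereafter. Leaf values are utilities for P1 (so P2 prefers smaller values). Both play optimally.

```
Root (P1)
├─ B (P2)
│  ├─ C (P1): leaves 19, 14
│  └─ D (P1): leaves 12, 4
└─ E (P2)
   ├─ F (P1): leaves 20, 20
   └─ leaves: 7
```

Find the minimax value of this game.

C (P1): max(19, 14) = 19
D (P1): max(12, 4) = 12
B (P2): min(19, 12) = 12
F (P1): max(20, 20) = 20
E (P2): min(20, 7) = 7
Root (P1): max(12, 7) = 12

12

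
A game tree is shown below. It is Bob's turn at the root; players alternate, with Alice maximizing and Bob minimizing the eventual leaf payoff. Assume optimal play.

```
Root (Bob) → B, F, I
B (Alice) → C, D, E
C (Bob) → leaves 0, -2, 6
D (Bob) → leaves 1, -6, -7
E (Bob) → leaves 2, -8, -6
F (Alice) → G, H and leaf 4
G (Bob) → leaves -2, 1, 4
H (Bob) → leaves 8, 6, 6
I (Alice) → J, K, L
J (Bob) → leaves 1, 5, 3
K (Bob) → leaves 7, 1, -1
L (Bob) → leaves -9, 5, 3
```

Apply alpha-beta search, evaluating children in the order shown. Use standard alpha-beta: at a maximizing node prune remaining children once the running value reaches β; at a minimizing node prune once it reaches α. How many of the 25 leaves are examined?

C [α=-∞,β=+∞]: v=-2
D [α=-2,β=+∞]: v=-6 after child 2 ≤ α → α-cutoff, skip 1
E [α=-2,β=+∞]: v=-8 after child 2 ≤ α → α-cutoff, skip 1
B [α=-∞,β=+∞]: v=-2
G [α=-∞,β=-2]: v=-2
F [α=-∞,β=-2]: v=-2 after child 1 ≥ β → β-cutoff, skip 2
J [α=-∞,β=-2]: v=1
I [α=-∞,β=-2]: v=1 after child 1 ≥ β → β-cutoff, skip 2
Root [α=-∞,β=+∞]: v=-2
Leaves evaluated: 13 of 25.

13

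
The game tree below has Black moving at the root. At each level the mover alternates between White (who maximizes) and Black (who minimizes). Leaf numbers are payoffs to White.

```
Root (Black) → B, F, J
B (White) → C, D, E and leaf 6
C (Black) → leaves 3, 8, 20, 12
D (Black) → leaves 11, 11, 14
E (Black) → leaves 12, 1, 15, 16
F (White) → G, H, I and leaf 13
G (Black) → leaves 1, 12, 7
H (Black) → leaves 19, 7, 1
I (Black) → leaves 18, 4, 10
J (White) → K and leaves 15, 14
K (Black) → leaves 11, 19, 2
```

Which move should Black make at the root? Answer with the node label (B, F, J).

B

C (Black): min(3, 8, 20, 12) = 3
D (Black): min(11, 11, 14) = 11
E (Black): min(12, 1, 15, 16) = 1
B (White): max(3, 11, 1, 6) = 11
G (Black): min(1, 12, 7) = 1
H (Black): min(19, 7, 1) = 1
I (Black): min(18, 4, 10) = 4
F (White): max(1, 1, 4, 13) = 13
K (Black): min(11, 19, 2) = 2
J (White): max(2, 15, 14) = 15
Root (Black): min(11, 13, 15) = 11
Black picks the child with the lowest value: B (value 11).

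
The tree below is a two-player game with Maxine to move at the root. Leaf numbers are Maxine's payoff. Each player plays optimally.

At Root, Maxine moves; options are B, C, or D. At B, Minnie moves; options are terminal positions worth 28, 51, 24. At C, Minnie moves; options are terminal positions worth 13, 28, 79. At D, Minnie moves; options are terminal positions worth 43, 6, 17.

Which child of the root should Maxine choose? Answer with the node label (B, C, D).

B (Minnie): min(28, 51, 24) = 24
C (Minnie): min(13, 28, 79) = 13
D (Minnie): min(43, 6, 17) = 6
Root (Maxine): max(24, 13, 6) = 24
Maxine picks the child with the highest value: B (value 24).

B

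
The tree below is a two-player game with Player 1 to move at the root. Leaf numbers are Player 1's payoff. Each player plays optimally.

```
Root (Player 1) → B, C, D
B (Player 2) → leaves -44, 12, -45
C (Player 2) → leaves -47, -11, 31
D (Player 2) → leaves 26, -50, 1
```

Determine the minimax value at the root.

B (Player 2): min(-44, 12, -45) = -45
C (Player 2): min(-47, -11, 31) = -47
D (Player 2): min(26, -50, 1) = -50
Root (Player 1): max(-45, -47, -50) = -45

-45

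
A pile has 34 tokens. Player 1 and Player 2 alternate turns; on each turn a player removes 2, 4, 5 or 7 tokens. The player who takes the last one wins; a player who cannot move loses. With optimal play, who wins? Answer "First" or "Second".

First

Positions where the player to move wins (W) vs loses (L):
i:   0  1  2  3  4  5  6  7  8  9 10 11 12 13 14 15 16 17 18 19 20 21 22 23 24 25 26 27 28 29 30 31 32 33 34
     L  L  W  W  W  W  W  W  W  L  L  W  W  W  W  W  W  W  L  L  W  W  W  W  W  W  W  L  L  W  W  W  W  W  W
Position 34 is W, so the first player wins.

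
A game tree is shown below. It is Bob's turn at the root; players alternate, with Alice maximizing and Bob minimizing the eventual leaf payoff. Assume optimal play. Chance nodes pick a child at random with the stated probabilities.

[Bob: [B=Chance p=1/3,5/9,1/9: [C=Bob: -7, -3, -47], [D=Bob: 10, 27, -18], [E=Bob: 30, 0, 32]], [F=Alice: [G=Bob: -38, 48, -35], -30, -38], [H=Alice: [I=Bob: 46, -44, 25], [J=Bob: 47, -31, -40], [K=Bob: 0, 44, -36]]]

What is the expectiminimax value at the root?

C (Bob): min(-7, -3, -47) = -47
D (Bob): min(10, 27, -18) = -18
E (Bob): min(30, 0, 32) = 0
B (Chance): 1/3·-47 + 5/9·-18 + 1/9·0 = -25.67
G (Bob): min(-38, 48, -35) = -38
F (Alice): max(-38, -30, -38) = -30
I (Bob): min(46, -44, 25) = -44
J (Bob): min(47, -31, -40) = -40
K (Bob): min(0, 44, -36) = -36
H (Alice): max(-44, -40, -36) = -36
Root (Bob): min(-25.67, -30, -36) = -36

-36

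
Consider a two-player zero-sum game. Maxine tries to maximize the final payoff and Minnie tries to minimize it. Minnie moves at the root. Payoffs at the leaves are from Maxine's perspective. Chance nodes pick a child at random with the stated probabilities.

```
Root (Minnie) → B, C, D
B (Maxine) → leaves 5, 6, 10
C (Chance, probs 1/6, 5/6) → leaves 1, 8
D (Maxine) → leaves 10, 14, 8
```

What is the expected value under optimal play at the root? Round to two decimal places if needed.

6.83

B (Maxine): max(5, 6, 10) = 10
C (Chance): 1/6·1 + 5/6·8 = 6.83
D (Maxine): max(10, 14, 8) = 14
Root (Minnie): min(10, 6.83, 14) = 6.83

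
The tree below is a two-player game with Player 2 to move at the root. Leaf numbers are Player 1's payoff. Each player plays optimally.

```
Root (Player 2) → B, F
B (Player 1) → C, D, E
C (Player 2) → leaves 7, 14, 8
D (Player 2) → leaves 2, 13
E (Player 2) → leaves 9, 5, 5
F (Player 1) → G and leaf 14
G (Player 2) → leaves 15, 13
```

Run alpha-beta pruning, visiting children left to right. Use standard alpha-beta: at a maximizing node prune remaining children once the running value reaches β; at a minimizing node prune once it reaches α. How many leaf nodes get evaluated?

C [α=-∞,β=+∞]: v=7
D [α=7,β=+∞]: v=2 after child 1 ≤ α → α-cutoff, skip 1
E [α=7,β=+∞]: v=5 after child 2 ≤ α → α-cutoff, skip 1
B [α=-∞,β=+∞]: v=7
G [α=-∞,β=7]: v=13
F [α=-∞,β=7]: v=13 after child 1 ≥ β → β-cutoff, skip 1
Root [α=-∞,β=+∞]: v=7
Leaves evaluated: 8 of 11.

8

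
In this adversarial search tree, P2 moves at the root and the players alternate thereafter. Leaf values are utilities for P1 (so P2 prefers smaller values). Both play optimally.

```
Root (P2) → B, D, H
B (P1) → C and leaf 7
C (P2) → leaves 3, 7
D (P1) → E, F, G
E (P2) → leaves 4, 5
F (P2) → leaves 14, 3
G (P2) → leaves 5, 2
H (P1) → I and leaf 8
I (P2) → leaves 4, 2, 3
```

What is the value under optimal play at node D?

E: min(4, 5) = 4
F: min(14, 3) = 3
G: min(5, 2) = 2
D: max(4, 3, 2) = 4

4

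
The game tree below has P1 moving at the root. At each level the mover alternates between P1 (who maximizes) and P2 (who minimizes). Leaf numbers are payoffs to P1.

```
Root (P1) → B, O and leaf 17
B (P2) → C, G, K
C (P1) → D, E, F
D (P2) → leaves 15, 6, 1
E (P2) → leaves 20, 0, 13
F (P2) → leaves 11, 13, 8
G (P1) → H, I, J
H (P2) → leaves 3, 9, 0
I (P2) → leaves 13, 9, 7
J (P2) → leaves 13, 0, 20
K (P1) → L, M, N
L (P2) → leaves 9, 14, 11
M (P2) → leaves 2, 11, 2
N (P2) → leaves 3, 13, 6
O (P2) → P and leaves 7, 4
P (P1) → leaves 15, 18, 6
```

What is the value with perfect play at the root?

D (P2): min(15, 6, 1) = 1
E (P2): min(20, 0, 13) = 0
F (P2): min(11, 13, 8) = 8
C (P1): max(1, 0, 8) = 8
H (P2): min(3, 9, 0) = 0
I (P2): min(13, 9, 7) = 7
J (P2): min(13, 0, 20) = 0
G (P1): max(0, 7, 0) = 7
L (P2): min(9, 14, 11) = 9
M (P2): min(2, 11, 2) = 2
N (P2): min(3, 13, 6) = 3
K (P1): max(9, 2, 3) = 9
B (P2): min(8, 7, 9) = 7
P (P1): max(15, 18, 6) = 18
O (P2): min(18, 7, 4) = 4
Root (P1): max(7, 4, 17) = 17

17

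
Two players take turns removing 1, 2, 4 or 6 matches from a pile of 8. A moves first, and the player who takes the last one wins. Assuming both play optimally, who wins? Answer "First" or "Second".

i:   0  1  2  3  4  5  6  7  8
     L  W  W  L  W  W  W  W  L
Position 8 is L, so the second player wins.

Second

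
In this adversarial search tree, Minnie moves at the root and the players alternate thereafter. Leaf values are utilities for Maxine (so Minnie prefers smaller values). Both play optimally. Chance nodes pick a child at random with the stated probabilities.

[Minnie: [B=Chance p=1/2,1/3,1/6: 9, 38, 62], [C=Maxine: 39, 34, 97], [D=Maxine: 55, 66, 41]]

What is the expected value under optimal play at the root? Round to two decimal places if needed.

B (Chance): 1/2·9 + 1/3·38 + 1/6·62 = 27.5
C (Maxine): max(39, 34, 97) = 97
D (Maxine): max(55, 66, 41) = 66
Root (Minnie): min(27.5, 97, 66) = 27.5

27.5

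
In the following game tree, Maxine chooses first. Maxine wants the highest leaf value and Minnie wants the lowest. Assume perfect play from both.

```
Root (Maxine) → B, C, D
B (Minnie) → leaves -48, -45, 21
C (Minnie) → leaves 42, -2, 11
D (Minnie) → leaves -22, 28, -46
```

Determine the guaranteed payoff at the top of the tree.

-2

B (Minnie): min(-48, -45, 21) = -48
C (Minnie): min(42, -2, 11) = -2
D (Minnie): min(-22, 28, -46) = -46
Root (Maxine): max(-48, -2, -46) = -2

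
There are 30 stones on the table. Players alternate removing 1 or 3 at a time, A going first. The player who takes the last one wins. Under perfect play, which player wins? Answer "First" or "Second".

Second

Mark each pile size as W (mover wins) or L (mover loses):
i:   0  1  2  3  4  5  6  7  8  9 10 11 12 13 14 15 16 17 18 19 20 21 22 23 24 25 26 27 28 29 30
     L  W  L  W  L  W  L  W  L  W  L  W  L  W  L  W  L  W  L  W  L  W  L  W  L  W  L  W  L  W  L
Position 30 is L, so the second player wins.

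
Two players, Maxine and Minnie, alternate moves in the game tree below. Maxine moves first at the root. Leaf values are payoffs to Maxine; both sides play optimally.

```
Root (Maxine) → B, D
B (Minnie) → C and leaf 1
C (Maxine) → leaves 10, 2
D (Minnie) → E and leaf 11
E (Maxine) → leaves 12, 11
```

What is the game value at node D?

E: max(12, 11) = 12
D: min(12, 11) = 11

11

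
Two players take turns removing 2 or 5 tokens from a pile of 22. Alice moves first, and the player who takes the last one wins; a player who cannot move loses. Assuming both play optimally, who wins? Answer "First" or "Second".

Mark each pile size as W (mover wins) or L (mover loses):
i:   0  1  2  3  4  5  6  7  8  9 10 11 12 13 14 15 16 17 18 19 20 21 22
     L  L  W  W  L  W  W  L  L  W  W  L  W  W  L  L  W  W  L  W  W  L  L
Position 22 is L, so the second player wins.

Second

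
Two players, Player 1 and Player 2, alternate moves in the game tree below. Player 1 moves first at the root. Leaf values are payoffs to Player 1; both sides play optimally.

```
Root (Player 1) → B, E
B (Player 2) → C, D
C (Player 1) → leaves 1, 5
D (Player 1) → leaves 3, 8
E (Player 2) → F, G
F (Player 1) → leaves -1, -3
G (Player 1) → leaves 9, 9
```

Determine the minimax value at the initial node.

5

C (Player 1): max(1, 5) = 5
D (Player 1): max(3, 8) = 8
B (Player 2): min(5, 8) = 5
F (Player 1): max(-1, -3) = -1
G (Player 1): max(9, 9) = 9
E (Player 2): min(-1, 9) = -1
Root (Player 1): max(5, -1) = 5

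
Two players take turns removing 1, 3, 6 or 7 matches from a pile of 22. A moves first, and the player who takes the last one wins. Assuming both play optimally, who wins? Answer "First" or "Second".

W/L table (W = player to move can force a win):
i:   0  1  2  3  4  5  6  7  8  9 10 11 12 13 14 15 16 17 18 19 20 21 22
     L  W  L  W  L  W  W  W  W  W  W  W  L  W  L  W  L  W  W  W  W  W  W
Position 22 is W, so the first player wins.

First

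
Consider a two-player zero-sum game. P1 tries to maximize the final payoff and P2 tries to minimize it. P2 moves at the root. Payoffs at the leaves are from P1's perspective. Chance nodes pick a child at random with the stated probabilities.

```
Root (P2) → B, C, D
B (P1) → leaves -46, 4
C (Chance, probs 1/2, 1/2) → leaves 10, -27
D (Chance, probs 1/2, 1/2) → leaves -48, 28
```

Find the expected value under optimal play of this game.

B (P1): max(-46, 4) = 4
C (Chance): 1/2·10 + 1/2·-27 = -8.5
D (Chance): 1/2·-48 + 1/2·28 = -10
Root (P2): min(4, -8.5, -10) = -10

-10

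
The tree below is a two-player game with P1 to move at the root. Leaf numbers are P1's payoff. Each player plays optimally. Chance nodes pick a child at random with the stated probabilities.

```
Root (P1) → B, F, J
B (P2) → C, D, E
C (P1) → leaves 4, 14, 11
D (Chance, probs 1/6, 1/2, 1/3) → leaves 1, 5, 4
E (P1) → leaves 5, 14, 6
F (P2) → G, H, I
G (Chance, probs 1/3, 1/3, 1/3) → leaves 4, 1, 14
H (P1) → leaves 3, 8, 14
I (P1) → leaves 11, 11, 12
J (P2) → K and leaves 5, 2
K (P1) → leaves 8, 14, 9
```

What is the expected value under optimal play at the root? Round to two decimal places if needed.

6.33

C (P1): max(4, 14, 11) = 14
D (Chance): 1/6·1 + 1/2·5 + 1/3·4 = 4
E (P1): max(5, 14, 6) = 14
B (P2): min(14, 4, 14) = 4
G (Chance): 1/3·4 + 1/3·1 + 1/3·14 = 6.33
H (P1): max(3, 8, 14) = 14
I (P1): max(11, 11, 12) = 12
F (P2): min(6.33, 14, 12) = 6.33
K (P1): max(8, 14, 9) = 14
J (P2): min(14, 5, 2) = 2
Root (P1): max(4, 6.33, 2) = 6.33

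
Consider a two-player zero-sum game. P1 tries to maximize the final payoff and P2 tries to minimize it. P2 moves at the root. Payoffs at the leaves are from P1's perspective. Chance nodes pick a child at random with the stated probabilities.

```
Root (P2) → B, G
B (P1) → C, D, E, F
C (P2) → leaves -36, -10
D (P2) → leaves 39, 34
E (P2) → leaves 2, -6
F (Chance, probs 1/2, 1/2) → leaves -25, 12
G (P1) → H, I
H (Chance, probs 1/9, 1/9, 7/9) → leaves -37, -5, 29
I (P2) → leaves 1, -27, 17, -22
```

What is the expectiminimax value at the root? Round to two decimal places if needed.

C (P2): min(-36, -10) = -36
D (P2): min(39, 34) = 34
E (P2): min(2, -6) = -6
F (Chance): 1/2·-25 + 1/2·12 = -6.5
B (P1): max(-36, 34, -6, -6.5) = 34
H (Chance): 1/9·-37 + 1/9·-5 + 7/9·29 = 17.89
I (P2): min(1, -27, 17, -22) = -27
G (P1): max(17.89, -27) = 17.89
Root (P2): min(34, 17.89) = 17.89

17.89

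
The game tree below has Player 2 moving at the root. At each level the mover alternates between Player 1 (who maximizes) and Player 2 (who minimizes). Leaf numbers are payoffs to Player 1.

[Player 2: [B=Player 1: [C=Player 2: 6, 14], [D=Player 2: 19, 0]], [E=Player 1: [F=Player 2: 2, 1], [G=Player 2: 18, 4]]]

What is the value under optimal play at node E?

4

F: min(2, 1) = 1
G: min(18, 4) = 4
E: max(1, 4) = 4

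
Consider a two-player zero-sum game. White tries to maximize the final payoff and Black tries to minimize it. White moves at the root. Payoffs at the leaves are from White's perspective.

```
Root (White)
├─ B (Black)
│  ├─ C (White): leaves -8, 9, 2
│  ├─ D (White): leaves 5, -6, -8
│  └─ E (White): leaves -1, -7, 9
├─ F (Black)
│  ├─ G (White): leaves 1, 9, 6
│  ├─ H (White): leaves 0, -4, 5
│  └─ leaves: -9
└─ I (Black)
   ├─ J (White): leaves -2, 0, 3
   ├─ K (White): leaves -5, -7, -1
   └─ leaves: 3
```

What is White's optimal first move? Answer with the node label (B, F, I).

B

C (White): max(-8, 9, 2) = 9
D (White): max(5, -6, -8) = 5
E (White): max(-1, -7, 9) = 9
B (Black): min(9, 5, 9) = 5
G (White): max(1, 9, 6) = 9
H (White): max(0, -4, 5) = 5
F (Black): min(9, 5, -9) = -9
J (White): max(-2, 0, 3) = 3
K (White): max(-5, -7, -1) = -1
I (Black): min(3, -1, 3) = -1
Root (White): max(5, -9, -1) = 5
White picks the child with the highest value: B (value 5).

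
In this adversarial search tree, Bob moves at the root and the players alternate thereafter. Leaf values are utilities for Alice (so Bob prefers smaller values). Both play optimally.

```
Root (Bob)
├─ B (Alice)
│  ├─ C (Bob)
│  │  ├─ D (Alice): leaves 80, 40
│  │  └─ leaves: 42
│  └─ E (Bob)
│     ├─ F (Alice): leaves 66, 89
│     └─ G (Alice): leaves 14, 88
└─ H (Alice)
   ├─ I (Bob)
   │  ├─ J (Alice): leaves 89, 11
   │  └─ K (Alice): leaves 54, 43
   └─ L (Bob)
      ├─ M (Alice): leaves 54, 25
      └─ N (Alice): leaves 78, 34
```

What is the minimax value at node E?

F: max(66, 89) = 89
G: max(14, 88) = 88
E: min(89, 88) = 88

88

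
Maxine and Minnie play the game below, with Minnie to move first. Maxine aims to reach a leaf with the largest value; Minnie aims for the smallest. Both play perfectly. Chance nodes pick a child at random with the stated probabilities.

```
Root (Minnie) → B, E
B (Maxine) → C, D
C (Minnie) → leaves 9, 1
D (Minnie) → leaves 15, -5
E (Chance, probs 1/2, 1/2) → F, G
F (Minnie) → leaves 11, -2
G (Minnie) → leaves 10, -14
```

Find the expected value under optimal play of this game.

C (Minnie): min(9, 1) = 1
D (Minnie): min(15, -5) = -5
B (Maxine): max(1, -5) = 1
F (Minnie): min(11, -2) = -2
G (Minnie): min(10, -14) = -14
E (Chance): 1/2·-2 + 1/2·-14 = -8
Root (Minnie): min(1, -8) = -8

-8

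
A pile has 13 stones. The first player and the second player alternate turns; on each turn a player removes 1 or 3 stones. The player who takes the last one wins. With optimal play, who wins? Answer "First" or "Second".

Positions where the player to move wins (W) vs loses (L):
i:   0  1  2  3  4  5  6  7  8  9 10 11 12 13
     L  W  L  W  L  W  L  W  L  W  L  W  L  W
Position 13 is W, so the first player wins.

First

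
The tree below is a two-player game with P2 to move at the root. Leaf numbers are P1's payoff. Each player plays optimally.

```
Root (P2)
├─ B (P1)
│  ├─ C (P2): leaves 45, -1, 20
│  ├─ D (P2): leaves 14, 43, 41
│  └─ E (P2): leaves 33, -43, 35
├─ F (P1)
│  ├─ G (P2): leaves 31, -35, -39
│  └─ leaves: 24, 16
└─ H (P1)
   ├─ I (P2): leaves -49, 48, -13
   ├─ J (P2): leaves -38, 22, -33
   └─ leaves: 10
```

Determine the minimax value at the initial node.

C (P2): min(45, -1, 20) = -1
D (P2): min(14, 43, 41) = 14
E (P2): min(33, -43, 35) = -43
B (P1): max(-1, 14, -43) = 14
G (P2): min(31, -35, -39) = -39
F (P1): max(-39, 24, 16) = 24
I (P2): min(-49, 48, -13) = -49
J (P2): min(-38, 22, -33) = -38
H (P1): max(-49, -38, 10) = 10
Root (P2): min(14, 24, 10) = 10

10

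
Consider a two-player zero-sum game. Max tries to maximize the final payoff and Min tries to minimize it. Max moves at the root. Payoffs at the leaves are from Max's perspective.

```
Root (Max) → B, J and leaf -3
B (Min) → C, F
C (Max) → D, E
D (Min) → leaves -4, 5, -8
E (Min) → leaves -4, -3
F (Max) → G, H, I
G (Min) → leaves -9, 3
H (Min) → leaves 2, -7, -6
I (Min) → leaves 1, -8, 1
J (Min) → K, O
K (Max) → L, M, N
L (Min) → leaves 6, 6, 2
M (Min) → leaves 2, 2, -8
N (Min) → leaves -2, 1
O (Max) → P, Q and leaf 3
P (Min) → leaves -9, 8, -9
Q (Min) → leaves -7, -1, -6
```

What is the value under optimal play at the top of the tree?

2

D (Min): min(-4, 5, -8) = -8
E (Min): min(-4, -3) = -4
C (Max): max(-8, -4) = -4
G (Min): min(-9, 3) = -9
H (Min): min(2, -7, -6) = -7
I (Min): min(1, -8, 1) = -8
F (Max): max(-9, -7, -8) = -7
B (Min): min(-4, -7) = -7
L (Min): min(6, 6, 2) = 2
M (Min): min(2, 2, -8) = -8
N (Min): min(-2, 1) = -2
K (Max): max(2, -8, -2) = 2
P (Min): min(-9, 8, -9) = -9
Q (Min): min(-7, -1, -6) = -7
O (Max): max(-9, -7, 3) = 3
J (Min): min(2, 3) = 2
Root (Max): max(-7, 2, -3) = 2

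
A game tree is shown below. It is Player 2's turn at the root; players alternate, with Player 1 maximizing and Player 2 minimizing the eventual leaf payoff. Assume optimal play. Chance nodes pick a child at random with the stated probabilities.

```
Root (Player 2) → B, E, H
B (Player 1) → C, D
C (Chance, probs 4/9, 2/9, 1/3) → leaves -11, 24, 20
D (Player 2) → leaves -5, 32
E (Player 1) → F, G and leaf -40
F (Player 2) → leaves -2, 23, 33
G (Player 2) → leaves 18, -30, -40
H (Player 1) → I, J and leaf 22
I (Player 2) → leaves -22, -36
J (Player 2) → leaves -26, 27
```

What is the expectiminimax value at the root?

C (Chance): 4/9·-11 + 2/9·24 + 1/3·20 = 7.11
D (Player 2): min(-5, 32) = -5
B (Player 1): max(7.11, -5) = 7.11
F (Player 2): min(-2, 23, 33) = -2
G (Player 2): min(18, -30, -40) = -40
E (Player 1): max(-2, -40, -40) = -2
I (Player 2): min(-22, -36) = -36
J (Player 2): min(-26, 27) = -26
H (Player 1): max(-36, -26, 22) = 22
Root (Player 2): min(7.11, -2, 22) = -2

-2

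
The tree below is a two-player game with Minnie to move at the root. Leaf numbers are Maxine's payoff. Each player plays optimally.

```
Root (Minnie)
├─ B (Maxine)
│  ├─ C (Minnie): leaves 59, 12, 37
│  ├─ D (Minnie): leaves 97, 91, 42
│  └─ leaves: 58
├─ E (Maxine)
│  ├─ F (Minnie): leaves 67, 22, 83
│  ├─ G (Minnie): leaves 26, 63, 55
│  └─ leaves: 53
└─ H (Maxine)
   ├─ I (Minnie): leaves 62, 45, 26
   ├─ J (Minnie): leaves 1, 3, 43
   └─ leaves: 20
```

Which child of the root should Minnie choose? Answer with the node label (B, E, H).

H

C (Minnie): min(59, 12, 37) = 12
D (Minnie): min(97, 91, 42) = 42
B (Maxine): max(12, 42, 58) = 58
F (Minnie): min(67, 22, 83) = 22
G (Minnie): min(26, 63, 55) = 26
E (Maxine): max(22, 26, 53) = 53
I (Minnie): min(62, 45, 26) = 26
J (Minnie): min(1, 3, 43) = 1
H (Maxine): max(26, 1, 20) = 26
Root (Minnie): min(58, 53, 26) = 26
Minnie picks the child with the lowest value: H (value 26).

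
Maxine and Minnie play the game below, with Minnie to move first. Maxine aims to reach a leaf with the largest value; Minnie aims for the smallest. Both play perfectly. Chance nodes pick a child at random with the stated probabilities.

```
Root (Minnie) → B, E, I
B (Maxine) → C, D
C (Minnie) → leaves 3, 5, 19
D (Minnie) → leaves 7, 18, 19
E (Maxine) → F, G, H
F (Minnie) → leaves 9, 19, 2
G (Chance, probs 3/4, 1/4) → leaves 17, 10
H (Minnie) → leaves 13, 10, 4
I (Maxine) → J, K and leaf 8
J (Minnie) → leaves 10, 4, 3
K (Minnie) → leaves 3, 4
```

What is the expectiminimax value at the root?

C (Minnie): min(3, 5, 19) = 3
D (Minnie): min(7, 18, 19) = 7
B (Maxine): max(3, 7) = 7
F (Minnie): min(9, 19, 2) = 2
G (Chance): 3/4·17 + 1/4·10 = 15.25
H (Minnie): min(13, 10, 4) = 4
E (Maxine): max(2, 15.25, 4) = 15.25
J (Minnie): min(10, 4, 3) = 3
K (Minnie): min(3, 4) = 3
I (Maxine): max(3, 3, 8) = 8
Root (Minnie): min(7, 15.25, 8) = 7

7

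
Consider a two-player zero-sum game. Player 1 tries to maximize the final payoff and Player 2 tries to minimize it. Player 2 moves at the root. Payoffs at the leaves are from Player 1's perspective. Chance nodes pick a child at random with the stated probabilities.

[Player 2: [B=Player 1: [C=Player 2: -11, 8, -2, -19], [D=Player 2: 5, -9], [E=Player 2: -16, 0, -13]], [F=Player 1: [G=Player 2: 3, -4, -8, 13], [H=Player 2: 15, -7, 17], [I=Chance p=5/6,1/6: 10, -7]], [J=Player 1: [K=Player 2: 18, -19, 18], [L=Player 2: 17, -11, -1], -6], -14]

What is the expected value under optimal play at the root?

-14

C (Player 2): min(-11, 8, -2, -19) = -19
D (Player 2): min(5, -9) = -9
E (Player 2): min(-16, 0, -13) = -16
B (Player 1): max(-19, -9, -16) = -9
G (Player 2): min(3, -4, -8, 13) = -8
H (Player 2): min(15, -7, 17) = -7
I (Chance): 5/6·10 + 1/6·-7 = 7.17
F (Player 1): max(-8, -7, 7.17) = 7.17
K (Player 2): min(18, -19, 18) = -19
L (Player 2): min(17, -11, -1) = -11
J (Player 1): max(-19, -11, -6) = -6
Root (Player 2): min(-9, 7.17, -6, -14) = -14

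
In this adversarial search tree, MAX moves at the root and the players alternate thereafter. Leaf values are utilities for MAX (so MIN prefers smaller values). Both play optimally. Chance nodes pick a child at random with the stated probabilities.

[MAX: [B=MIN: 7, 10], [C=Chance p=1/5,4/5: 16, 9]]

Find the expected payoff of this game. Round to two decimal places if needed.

B (MIN): min(7, 10) = 7
C (Chance): 1/5·16 + 4/5·9 = 10.4
Root (MAX): max(7, 10.4) = 10.4

10.4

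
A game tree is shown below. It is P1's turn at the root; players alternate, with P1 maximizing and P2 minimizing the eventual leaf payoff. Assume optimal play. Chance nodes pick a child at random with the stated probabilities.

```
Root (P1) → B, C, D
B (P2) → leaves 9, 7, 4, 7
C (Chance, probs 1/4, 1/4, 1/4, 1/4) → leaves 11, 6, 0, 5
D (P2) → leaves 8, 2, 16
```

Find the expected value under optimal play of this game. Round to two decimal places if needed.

5.5

B (P2): min(9, 7, 4, 7) = 4
C (Chance): 1/4·11 + 1/4·6 + 1/4·0 + 1/4·5 = 5.5
D (P2): min(8, 2, 16) = 2
Root (P1): max(4, 5.5, 2) = 5.5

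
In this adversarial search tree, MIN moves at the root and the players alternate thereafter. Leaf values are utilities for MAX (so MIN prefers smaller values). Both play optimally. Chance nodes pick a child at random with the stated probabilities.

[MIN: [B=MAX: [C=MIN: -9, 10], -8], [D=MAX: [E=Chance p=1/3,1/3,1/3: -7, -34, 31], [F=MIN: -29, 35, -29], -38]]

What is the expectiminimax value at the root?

-8

C (MIN): min(-9, 10) = -9
B (MAX): max(-9, -8) = -8
E (Chance): 1/3·-7 + 1/3·-34 + 1/3·31 = -3.33
F (MIN): min(-29, 35, -29) = -29
D (MAX): max(-3.33, -29, -38) = -3.33
Root (MIN): min(-8, -3.33) = -8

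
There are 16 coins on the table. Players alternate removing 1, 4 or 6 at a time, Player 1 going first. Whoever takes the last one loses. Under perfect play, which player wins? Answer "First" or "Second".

Second

Mark each pile size as W (mover wins) or L (mover loses):
i:   0  1  2  3  4  5  6  7  8  9 10 11 12 13 14 15 16
     W  L  W  L  W  W  L  W  L  W  W  L  W  L  W  W  L
Position 16 is L, so the second player wins.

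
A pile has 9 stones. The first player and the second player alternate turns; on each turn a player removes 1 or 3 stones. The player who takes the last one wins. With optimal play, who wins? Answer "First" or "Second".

First

W/L table (W = player to move can force a win):
i:   0  1  2  3  4  5  6  7  8  9
     L  W  L  W  L  W  L  W  L  W
Position 9 is W, so the first player wins.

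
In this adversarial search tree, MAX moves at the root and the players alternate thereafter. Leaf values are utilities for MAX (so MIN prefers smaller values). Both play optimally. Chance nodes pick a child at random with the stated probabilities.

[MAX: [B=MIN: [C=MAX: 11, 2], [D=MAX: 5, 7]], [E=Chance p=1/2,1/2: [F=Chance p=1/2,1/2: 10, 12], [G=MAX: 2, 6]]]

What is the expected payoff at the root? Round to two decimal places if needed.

C (MAX): max(11, 2) = 11
D (MAX): max(5, 7) = 7
B (MIN): min(11, 7) = 7
F (Chance): 1/2·10 + 1/2·12 = 11
G (MAX): max(2, 6) = 6
E (Chance): 1/2·11 + 1/2·6 = 8.5
Root (MAX): max(7, 8.5) = 8.5

8.5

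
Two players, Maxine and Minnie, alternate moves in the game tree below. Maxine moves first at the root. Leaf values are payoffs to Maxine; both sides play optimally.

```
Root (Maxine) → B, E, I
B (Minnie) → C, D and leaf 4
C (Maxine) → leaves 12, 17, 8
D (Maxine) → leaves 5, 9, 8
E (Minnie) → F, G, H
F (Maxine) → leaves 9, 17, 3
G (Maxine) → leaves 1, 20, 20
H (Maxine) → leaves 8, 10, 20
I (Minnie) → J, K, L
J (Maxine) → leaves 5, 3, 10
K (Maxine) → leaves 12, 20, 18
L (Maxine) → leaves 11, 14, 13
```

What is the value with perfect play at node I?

10

J: max(5, 3, 10) = 10
K: max(12, 20, 18) = 20
L: max(11, 14, 13) = 14
I: min(10, 20, 14) = 10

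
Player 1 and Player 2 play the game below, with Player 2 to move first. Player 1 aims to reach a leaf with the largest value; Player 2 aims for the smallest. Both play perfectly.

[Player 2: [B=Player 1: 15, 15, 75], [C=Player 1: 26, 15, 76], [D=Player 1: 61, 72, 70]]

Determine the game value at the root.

B (Player 1): max(15, 15, 75) = 75
C (Player 1): max(26, 15, 76) = 76
D (Player 1): max(61, 72, 70) = 72
Root (Player 2): min(75, 76, 72) = 72

72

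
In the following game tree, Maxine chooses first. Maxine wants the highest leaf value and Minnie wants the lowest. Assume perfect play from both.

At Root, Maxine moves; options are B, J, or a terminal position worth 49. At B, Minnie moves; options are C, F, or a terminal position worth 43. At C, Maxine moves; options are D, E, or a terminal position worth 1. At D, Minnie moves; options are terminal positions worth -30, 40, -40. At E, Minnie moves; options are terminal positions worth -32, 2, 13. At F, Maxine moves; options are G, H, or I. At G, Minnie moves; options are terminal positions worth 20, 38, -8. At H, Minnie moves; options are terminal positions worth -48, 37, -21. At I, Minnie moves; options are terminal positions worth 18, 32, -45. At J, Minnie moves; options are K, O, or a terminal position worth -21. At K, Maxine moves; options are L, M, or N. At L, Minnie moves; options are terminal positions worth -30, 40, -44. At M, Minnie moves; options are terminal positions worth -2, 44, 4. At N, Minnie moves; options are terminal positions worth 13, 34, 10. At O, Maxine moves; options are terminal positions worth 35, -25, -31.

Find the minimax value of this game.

49

D (Minnie): min(-30, 40, -40) = -40
E (Minnie): min(-32, 2, 13) = -32
C (Maxine): max(-40, -32, 1) = 1
G (Minnie): min(20, 38, -8) = -8
H (Minnie): min(-48, 37, -21) = -48
I (Minnie): min(18, 32, -45) = -45
F (Maxine): max(-8, -48, -45) = -8
B (Minnie): min(1, -8, 43) = -8
L (Minnie): min(-30, 40, -44) = -44
M (Minnie): min(-2, 44, 4) = -2
N (Minnie): min(13, 34, 10) = 10
K (Maxine): max(-44, -2, 10) = 10
O (Maxine): max(35, -25, -31) = 35
J (Minnie): min(10, 35, -21) = -21
Root (Maxine): max(-8, -21, 49) = 49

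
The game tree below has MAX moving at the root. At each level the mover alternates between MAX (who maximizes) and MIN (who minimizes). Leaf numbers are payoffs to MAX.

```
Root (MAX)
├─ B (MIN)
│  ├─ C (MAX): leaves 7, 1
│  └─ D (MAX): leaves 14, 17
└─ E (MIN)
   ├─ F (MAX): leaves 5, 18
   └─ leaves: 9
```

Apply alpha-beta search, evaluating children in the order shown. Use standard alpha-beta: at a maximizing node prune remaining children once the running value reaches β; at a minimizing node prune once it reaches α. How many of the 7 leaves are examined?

C [α=-∞,β=+∞]: v=7
D [α=-∞,β=7]: v=14 after child 1 ≥ β → β-cutoff, skip 1
B [α=-∞,β=+∞]: v=7
F [α=7,β=+∞]: v=18
E [α=7,β=+∞]: v=9
Root [α=-∞,β=+∞]: v=9
Leaves evaluated: 6 of 7.

6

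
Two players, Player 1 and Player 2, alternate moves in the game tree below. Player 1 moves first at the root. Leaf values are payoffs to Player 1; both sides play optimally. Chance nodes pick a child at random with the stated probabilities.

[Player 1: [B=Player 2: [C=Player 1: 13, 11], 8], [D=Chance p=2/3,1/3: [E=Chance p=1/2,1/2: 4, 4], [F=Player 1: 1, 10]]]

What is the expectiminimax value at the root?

8

C (Player 1): max(13, 11) = 13
B (Player 2): min(13, 8) = 8
E (Chance): 1/2·4 + 1/2·4 = 4
F (Player 1): max(1, 10) = 10
D (Chance): 2/3·4 + 1/3·10 = 6
Root (Player 1): max(8, 6) = 8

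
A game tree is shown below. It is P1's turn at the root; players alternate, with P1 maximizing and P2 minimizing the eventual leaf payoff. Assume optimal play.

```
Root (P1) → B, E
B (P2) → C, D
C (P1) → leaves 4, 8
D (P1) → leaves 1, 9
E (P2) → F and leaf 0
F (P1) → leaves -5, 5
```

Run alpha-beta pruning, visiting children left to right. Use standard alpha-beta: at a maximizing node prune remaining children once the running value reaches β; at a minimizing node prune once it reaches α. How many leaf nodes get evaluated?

6

C [α=-∞,β=+∞]: v=8
D [α=-∞,β=8]: v=9
B [α=-∞,β=+∞]: v=8
F [α=8,β=+∞]: v=5
E [α=8,β=+∞]: v=5 after child 1 ≤ α → α-cutoff, skip 1
Root [α=-∞,β=+∞]: v=8
Leaves evaluated: 6 of 7.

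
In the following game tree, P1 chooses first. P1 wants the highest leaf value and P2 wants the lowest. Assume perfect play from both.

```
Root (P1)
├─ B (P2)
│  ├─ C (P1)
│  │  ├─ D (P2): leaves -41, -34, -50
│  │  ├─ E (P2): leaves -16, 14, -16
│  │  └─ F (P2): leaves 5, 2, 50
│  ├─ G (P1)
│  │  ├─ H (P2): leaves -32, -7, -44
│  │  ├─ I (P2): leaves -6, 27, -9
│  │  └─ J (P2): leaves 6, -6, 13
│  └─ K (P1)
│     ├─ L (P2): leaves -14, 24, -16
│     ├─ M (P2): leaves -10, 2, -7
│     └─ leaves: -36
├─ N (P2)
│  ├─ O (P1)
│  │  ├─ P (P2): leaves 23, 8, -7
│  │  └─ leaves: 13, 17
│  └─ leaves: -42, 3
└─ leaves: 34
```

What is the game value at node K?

-10

L: min(-14, 24, -16) = -16
M: min(-10, 2, -7) = -10
K: max(-16, -10, -36) = -10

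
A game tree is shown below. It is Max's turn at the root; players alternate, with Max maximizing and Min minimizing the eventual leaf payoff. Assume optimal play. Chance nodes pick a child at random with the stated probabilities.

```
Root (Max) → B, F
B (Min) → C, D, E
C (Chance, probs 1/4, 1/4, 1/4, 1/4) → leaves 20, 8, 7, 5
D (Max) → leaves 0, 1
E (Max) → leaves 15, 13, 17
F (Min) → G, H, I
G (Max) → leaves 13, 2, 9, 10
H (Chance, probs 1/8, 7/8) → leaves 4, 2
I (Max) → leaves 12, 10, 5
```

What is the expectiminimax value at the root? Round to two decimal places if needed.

2.25

C (Chance): 1/4·20 + 1/4·8 + 1/4·7 + 1/4·5 = 10
D (Max): max(0, 1) = 1
E (Max): max(15, 13, 17) = 17
B (Min): min(10, 1, 17) = 1
G (Max): max(13, 2, 9, 10) = 13
H (Chance): 1/8·4 + 7/8·2 = 2.25
I (Max): max(12, 10, 5) = 12
F (Min): min(13, 2.25, 12) = 2.25
Root (Max): max(1, 2.25) = 2.25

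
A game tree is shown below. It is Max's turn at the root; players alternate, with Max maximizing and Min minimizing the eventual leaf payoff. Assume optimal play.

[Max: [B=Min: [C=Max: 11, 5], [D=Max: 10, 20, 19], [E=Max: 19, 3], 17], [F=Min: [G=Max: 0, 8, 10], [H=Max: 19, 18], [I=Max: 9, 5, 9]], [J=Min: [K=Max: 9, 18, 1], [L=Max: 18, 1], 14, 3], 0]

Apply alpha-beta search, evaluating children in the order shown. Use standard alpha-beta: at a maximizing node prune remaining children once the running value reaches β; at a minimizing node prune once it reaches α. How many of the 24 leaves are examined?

16

C [α=-∞,β=+∞]: v=11
D [α=-∞,β=11]: v=20 after child 2 ≥ β → β-cutoff, skip 1
E [α=-∞,β=11]: v=19 after child 1 ≥ β → β-cutoff, skip 1
B [α=-∞,β=+∞]: v=11
G [α=11,β=+∞]: v=10
F [α=11,β=+∞]: v=10 after child 1 ≤ α → α-cutoff, skip 2
K [α=11,β=+∞]: v=18
L [α=11,β=18]: v=18 after child 1 ≥ β → β-cutoff, skip 1
J [α=11,β=+∞]: v=3
Root [α=-∞,β=+∞]: v=11
Leaves evaluated: 16 of 24.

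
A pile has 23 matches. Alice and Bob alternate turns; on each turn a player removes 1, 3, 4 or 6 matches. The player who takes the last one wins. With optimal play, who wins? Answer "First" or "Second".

i:   0  1  2  3  4  5  6  7  8  9 10 11 12 13 14 15 16 17 18 19 20 21 22 23
     L  W  L  W  W  W  W  L  W  L  W  W  W  W  L  W  L  W  W  W  W  L  W  L
Position 23 is L, so the second player wins.

Second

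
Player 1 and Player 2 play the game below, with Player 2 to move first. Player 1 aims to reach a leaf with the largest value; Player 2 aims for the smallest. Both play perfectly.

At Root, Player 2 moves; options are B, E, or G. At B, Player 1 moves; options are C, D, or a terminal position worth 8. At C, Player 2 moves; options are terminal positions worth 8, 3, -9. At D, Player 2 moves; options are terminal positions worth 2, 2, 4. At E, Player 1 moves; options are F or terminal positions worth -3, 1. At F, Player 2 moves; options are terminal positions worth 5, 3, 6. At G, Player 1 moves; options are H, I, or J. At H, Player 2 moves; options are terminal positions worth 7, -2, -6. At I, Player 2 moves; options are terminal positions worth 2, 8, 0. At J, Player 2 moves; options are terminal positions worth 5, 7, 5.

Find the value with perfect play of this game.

3

C (Player 2): min(8, 3, -9) = -9
D (Player 2): min(2, 2, 4) = 2
B (Player 1): max(-9, 2, 8) = 8
F (Player 2): min(5, 3, 6) = 3
E (Player 1): max(3, -3, 1) = 3
H (Player 2): min(7, -2, -6) = -6
I (Player 2): min(2, 8, 0) = 0
J (Player 2): min(5, 7, 5) = 5
G (Player 1): max(-6, 0, 5) = 5
Root (Player 2): min(8, 3, 5) = 3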